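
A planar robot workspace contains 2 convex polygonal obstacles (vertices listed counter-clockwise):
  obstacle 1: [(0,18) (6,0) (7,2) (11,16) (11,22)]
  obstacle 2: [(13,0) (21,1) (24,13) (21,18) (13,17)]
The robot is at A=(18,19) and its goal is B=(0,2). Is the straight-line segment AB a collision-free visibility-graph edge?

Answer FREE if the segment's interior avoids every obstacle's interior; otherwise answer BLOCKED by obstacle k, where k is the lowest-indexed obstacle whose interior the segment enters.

Obstacle 1 [(0,18) (6,0) (7,2) (11,16) (11,22)]:
  edge (0,18)–(6,0): crosses AB
  edge (6,0)–(7,2): clear
  edge (7,2)–(11,16): crosses AB
  edge (11,16)–(11,22): clear
  edge (11,22)–(0,18): clear
  → BLOCKED
Obstacle 2 [(13,0) (21,1) (24,13) (21,18) (13,17)]:
  edge (13,0)–(21,1): clear
  edge (21,1)–(24,13): clear
  edge (24,13)–(21,18): clear
  edge (21,18)–(13,17): crosses AB
  edge (13,17)–(13,0): crosses AB
  → BLOCKED

BLOCKED by obstacle 1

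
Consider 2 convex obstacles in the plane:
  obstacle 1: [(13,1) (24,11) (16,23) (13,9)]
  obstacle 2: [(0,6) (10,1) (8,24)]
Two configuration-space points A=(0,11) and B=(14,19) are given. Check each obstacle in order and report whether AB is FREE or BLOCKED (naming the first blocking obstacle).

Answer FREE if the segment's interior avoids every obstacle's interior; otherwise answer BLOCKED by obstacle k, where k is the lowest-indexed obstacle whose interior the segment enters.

Obstacle 1 [(13,1) (24,11) (16,23) (13,9)]:
  edge (13,1)–(24,11): clear
  edge (24,11)–(16,23): clear
  edge (16,23)–(13,9): clear
  edge (13,9)–(13,1): clear
  midpoint (7,15) outside
  → clear
Obstacle 2 [(0,6) (10,1) (8,24)]:
  edge (0,6)–(10,1): clear
  edge (10,1)–(8,24): crosses AB
  edge (8,24)–(0,6): crosses AB
  → BLOCKED

BLOCKED by obstacle 2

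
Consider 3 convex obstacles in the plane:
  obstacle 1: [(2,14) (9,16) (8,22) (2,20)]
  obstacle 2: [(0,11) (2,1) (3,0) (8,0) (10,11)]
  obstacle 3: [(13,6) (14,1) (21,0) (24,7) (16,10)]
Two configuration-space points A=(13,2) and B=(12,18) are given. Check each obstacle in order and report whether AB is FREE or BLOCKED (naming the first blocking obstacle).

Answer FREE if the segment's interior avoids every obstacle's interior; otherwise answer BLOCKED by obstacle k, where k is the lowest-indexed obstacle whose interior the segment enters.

FREE

Obstacle 1 [(2,14) (9,16) (8,22) (2,20)]:
  edge (2,14)–(9,16): clear
  edge (9,16)–(8,22): clear
  edge (8,22)–(2,20): clear
  edge (2,20)–(2,14): clear
  midpoint (25/2,10) outside
  → clear
Obstacle 2 [(0,11) (2,1) (3,0) (8,0) (10,11)]:
  edge (0,11)–(2,1): clear
  edge (2,1)–(3,0): clear
  edge (3,0)–(8,0): clear
  edge (8,0)–(10,11): clear
  edge (10,11)–(0,11): clear
  midpoint (25/2,10) outside
  → clear
Obstacle 3 [(13,6) (14,1) (21,0) (24,7) (16,10)]:
  edge (13,6)–(14,1): clear
  edge (14,1)–(21,0): clear
  edge (21,0)–(24,7): clear
  edge (24,7)–(16,10): clear
  edge (16,10)–(13,6): clear
  midpoint (25/2,10) outside
  → clear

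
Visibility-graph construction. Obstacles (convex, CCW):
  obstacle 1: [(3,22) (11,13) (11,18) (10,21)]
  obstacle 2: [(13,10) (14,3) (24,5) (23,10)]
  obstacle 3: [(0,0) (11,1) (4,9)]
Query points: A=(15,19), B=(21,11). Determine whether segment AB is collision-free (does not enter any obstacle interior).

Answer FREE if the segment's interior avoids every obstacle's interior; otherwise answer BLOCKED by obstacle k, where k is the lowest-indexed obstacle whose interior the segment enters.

Obstacle 1 [(3,22) (11,13) (11,18) (10,21)]:
  edge (3,22)–(11,13): clear
  edge (11,13)–(11,18): clear
  edge (11,18)–(10,21): clear
  edge (10,21)–(3,22): clear
  midpoint (18,15) outside
  → clear
Obstacle 2 [(13,10) (14,3) (24,5) (23,10)]:
  edge (13,10)–(14,3): clear
  edge (14,3)–(24,5): clear
  edge (24,5)–(23,10): clear
  edge (23,10)–(13,10): clear
  midpoint (18,15) outside
  → clear
Obstacle 3 [(0,0) (11,1) (4,9)]:
  edge (0,0)–(11,1): clear
  edge (11,1)–(4,9): clear
  edge (4,9)–(0,0): clear
  midpoint (18,15) outside
  → clear

FREE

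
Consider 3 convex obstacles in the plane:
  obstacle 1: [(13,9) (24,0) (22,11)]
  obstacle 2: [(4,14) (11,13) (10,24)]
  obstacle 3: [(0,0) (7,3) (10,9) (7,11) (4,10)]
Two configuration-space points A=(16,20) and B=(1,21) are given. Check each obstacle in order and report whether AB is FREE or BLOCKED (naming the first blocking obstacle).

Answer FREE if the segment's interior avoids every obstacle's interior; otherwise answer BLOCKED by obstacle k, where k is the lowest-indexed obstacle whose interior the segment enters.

Obstacle 1 [(13,9) (24,0) (22,11)]:
  edge (13,9)–(24,0): clear
  edge (24,0)–(22,11): clear
  edge (22,11)–(13,9): clear
  midpoint (17/2,41/2) outside
  → clear
Obstacle 2 [(4,14) (11,13) (10,24)]:
  edge (4,14)–(11,13): clear
  edge (11,13)–(10,24): crosses AB
  edge (10,24)–(4,14): crosses AB
  → BLOCKED
Obstacle 3 [(0,0) (7,3) (10,9) (7,11) (4,10)]:
  edge (0,0)–(7,3): clear
  edge (7,3)–(10,9): clear
  edge (10,9)–(7,11): clear
  edge (7,11)–(4,10): clear
  edge (4,10)–(0,0): clear
  midpoint (17/2,41/2) outside
  → clear

BLOCKED by obstacle 2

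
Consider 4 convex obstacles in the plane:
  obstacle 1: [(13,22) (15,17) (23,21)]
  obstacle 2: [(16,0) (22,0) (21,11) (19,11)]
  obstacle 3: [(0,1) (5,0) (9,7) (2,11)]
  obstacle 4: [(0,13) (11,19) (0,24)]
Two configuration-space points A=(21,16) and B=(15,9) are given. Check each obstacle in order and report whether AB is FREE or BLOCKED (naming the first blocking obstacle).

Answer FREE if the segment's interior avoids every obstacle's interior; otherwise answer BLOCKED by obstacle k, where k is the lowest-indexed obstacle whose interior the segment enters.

Obstacle 1 [(13,22) (15,17) (23,21)]:
  edge (13,22)–(15,17): clear
  edge (15,17)–(23,21): clear
  edge (23,21)–(13,22): clear
  midpoint (18,25/2) outside
  → clear
Obstacle 2 [(16,0) (22,0) (21,11) (19,11)]:
  edge (16,0)–(22,0): clear
  edge (22,0)–(21,11): clear
  edge (21,11)–(19,11): clear
  edge (19,11)–(16,0): clear
  midpoint (18,25/2) outside
  → clear
Obstacle 3 [(0,1) (5,0) (9,7) (2,11)]:
  edge (0,1)–(5,0): clear
  edge (5,0)–(9,7): clear
  edge (9,7)–(2,11): clear
  edge (2,11)–(0,1): clear
  midpoint (18,25/2) outside
  → clear
Obstacle 4 [(0,13) (11,19) (0,24)]:
  edge (0,13)–(11,19): clear
  edge (11,19)–(0,24): clear
  edge (0,24)–(0,13): clear
  midpoint (18,25/2) outside
  → clear

FREE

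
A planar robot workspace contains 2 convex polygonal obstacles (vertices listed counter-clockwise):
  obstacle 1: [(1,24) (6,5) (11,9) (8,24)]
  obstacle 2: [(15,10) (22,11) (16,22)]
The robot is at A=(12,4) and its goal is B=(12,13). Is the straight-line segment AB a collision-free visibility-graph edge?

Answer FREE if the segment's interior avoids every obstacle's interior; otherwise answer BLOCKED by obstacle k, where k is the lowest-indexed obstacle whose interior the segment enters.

Obstacle 1 [(1,24) (6,5) (11,9) (8,24)]:
  edge (1,24)–(6,5): clear
  edge (6,5)–(11,9): clear
  edge (11,9)–(8,24): clear
  edge (8,24)–(1,24): clear
  midpoint (12,17/2) outside
  → clear
Obstacle 2 [(15,10) (22,11) (16,22)]:
  edge (15,10)–(22,11): clear
  edge (22,11)–(16,22): clear
  edge (16,22)–(15,10): clear
  midpoint (12,17/2) outside
  → clear

FREE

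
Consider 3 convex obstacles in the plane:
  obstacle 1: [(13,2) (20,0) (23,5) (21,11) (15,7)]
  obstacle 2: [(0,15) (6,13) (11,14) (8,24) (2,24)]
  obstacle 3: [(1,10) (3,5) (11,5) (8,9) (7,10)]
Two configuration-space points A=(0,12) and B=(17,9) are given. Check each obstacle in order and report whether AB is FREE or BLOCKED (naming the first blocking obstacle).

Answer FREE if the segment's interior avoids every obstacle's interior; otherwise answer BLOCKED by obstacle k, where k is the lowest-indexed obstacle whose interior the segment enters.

FREE

Obstacle 1 [(13,2) (20,0) (23,5) (21,11) (15,7)]:
  edge (13,2)–(20,0): clear
  edge (20,0)–(23,5): clear
  edge (23,5)–(21,11): clear
  edge (21,11)–(15,7): clear
  edge (15,7)–(13,2): clear
  midpoint (17/2,21/2) outside
  → clear
Obstacle 2 [(0,15) (6,13) (11,14) (8,24) (2,24)]:
  edge (0,15)–(6,13): clear
  edge (6,13)–(11,14): clear
  edge (11,14)–(8,24): clear
  edge (8,24)–(2,24): clear
  edge (2,24)–(0,15): clear
  midpoint (17/2,21/2) outside
  → clear
Obstacle 3 [(1,10) (3,5) (11,5) (8,9) (7,10)]:
  edge (1,10)–(3,5): clear
  edge (3,5)–(11,5): clear
  edge (11,5)–(8,9): clear
  edge (8,9)–(7,10): clear
  edge (7,10)–(1,10): clear
  midpoint (17/2,21/2) outside
  → clear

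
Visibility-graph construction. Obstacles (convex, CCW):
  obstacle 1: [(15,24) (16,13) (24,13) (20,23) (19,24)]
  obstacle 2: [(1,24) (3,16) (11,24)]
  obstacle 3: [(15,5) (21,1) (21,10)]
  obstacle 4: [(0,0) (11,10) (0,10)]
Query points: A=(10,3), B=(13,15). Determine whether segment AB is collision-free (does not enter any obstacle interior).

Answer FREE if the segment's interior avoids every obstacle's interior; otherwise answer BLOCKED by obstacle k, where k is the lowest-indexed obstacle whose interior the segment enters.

FREE

Obstacle 1 [(15,24) (16,13) (24,13) (20,23) (19,24)]:
  edge (15,24)–(16,13): clear
  edge (16,13)–(24,13): clear
  edge (24,13)–(20,23): clear
  edge (20,23)–(19,24): clear
  edge (19,24)–(15,24): clear
  midpoint (23/2,9) outside
  → clear
Obstacle 2 [(1,24) (3,16) (11,24)]:
  edge (1,24)–(3,16): clear
  edge (3,16)–(11,24): clear
  edge (11,24)–(1,24): clear
  midpoint (23/2,9) outside
  → clear
Obstacle 3 [(15,5) (21,1) (21,10)]:
  edge (15,5)–(21,1): clear
  edge (21,1)–(21,10): clear
  edge (21,10)–(15,5): clear
  midpoint (23/2,9) outside
  → clear
Obstacle 4 [(0,0) (11,10) (0,10)]:
  edge (0,0)–(11,10): clear
  edge (11,10)–(0,10): clear
  edge (0,10)–(0,0): clear
  midpoint (23/2,9) outside
  → clear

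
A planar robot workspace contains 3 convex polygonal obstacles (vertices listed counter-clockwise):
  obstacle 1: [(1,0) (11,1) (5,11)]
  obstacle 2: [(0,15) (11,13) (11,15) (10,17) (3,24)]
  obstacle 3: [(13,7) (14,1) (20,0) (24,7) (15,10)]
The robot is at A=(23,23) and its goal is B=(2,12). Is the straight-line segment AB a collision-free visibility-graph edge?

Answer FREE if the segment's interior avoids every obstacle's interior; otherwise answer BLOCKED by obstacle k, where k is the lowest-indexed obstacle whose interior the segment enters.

BLOCKED by obstacle 2

Obstacle 1 [(1,0) (11,1) (5,11)]:
  edge (1,0)–(11,1): clear
  edge (11,1)–(5,11): clear
  edge (5,11)–(1,0): clear
  midpoint (25/2,35/2) outside
  → clear
Obstacle 2 [(0,15) (11,13) (11,15) (10,17) (3,24)]:
  edge (0,15)–(11,13): crosses AB
  edge (11,13)–(11,15): clear
  edge (11,15)–(10,17): crosses AB
  edge (10,17)–(3,24): clear
  edge (3,24)–(0,15): clear
  → BLOCKED
Obstacle 3 [(13,7) (14,1) (20,0) (24,7) (15,10)]:
  edge (13,7)–(14,1): clear
  edge (14,1)–(20,0): clear
  edge (20,0)–(24,7): clear
  edge (24,7)–(15,10): clear
  edge (15,10)–(13,7): clear
  midpoint (25/2,35/2) outside
  → clear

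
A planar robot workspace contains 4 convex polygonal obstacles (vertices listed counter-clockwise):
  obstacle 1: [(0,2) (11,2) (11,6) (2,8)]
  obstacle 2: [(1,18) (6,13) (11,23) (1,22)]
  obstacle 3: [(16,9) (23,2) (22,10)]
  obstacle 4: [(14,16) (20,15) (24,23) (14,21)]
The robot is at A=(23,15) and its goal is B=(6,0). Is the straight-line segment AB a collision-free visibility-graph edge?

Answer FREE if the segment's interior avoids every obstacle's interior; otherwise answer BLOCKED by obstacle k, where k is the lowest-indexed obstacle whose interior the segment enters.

BLOCKED by obstacle 1

Obstacle 1 [(0,2) (11,2) (11,6) (2,8)]:
  edge (0,2)–(11,2): crosses AB
  edge (11,2)–(11,6): crosses AB
  edge (11,6)–(2,8): clear
  edge (2,8)–(0,2): clear
  → BLOCKED
Obstacle 2 [(1,18) (6,13) (11,23) (1,22)]:
  edge (1,18)–(6,13): clear
  edge (6,13)–(11,23): clear
  edge (11,23)–(1,22): clear
  edge (1,22)–(1,18): clear
  midpoint (29/2,15/2) outside
  → clear
Obstacle 3 [(16,9) (23,2) (22,10)]:
  edge (16,9)–(23,2): crosses AB
  edge (23,2)–(22,10): clear
  edge (22,10)–(16,9): crosses AB
  → BLOCKED
Obstacle 4 [(14,16) (20,15) (24,23) (14,21)]:
  edge (14,16)–(20,15): clear
  edge (20,15)–(24,23): clear
  edge (24,23)–(14,21): clear
  edge (14,21)–(14,16): clear
  midpoint (29/2,15/2) outside
  → clear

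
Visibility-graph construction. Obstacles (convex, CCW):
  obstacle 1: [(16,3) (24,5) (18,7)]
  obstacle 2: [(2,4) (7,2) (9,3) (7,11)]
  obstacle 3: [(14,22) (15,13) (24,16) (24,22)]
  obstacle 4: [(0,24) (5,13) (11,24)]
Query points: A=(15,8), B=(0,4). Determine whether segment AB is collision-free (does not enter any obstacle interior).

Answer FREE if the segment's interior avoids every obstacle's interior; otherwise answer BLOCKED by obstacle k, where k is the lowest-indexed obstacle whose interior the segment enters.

Obstacle 1 [(16,3) (24,5) (18,7)]:
  edge (16,3)–(24,5): clear
  edge (24,5)–(18,7): clear
  edge (18,7)–(16,3): clear
  midpoint (15/2,6) outside
  → clear
Obstacle 2 [(2,4) (7,2) (9,3) (7,11)]:
  edge (2,4)–(7,2): clear
  edge (7,2)–(9,3): clear
  edge (9,3)–(7,11): crosses AB
  edge (7,11)–(2,4): crosses AB
  → BLOCKED
Obstacle 3 [(14,22) (15,13) (24,16) (24,22)]:
  edge (14,22)–(15,13): clear
  edge (15,13)–(24,16): clear
  edge (24,16)–(24,22): clear
  edge (24,22)–(14,22): clear
  midpoint (15/2,6) outside
  → clear
Obstacle 4 [(0,24) (5,13) (11,24)]:
  edge (0,24)–(5,13): clear
  edge (5,13)–(11,24): clear
  edge (11,24)–(0,24): clear
  midpoint (15/2,6) outside
  → clear

BLOCKED by obstacle 2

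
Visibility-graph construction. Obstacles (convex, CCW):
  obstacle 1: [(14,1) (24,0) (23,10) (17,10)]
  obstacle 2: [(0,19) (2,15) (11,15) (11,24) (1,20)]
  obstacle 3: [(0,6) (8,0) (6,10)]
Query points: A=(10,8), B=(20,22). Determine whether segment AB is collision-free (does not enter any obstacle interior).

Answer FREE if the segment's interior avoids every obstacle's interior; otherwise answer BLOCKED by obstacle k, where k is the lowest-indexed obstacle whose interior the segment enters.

FREE

Obstacle 1 [(14,1) (24,0) (23,10) (17,10)]:
  edge (14,1)–(24,0): clear
  edge (24,0)–(23,10): clear
  edge (23,10)–(17,10): clear
  edge (17,10)–(14,1): clear
  midpoint (15,15) outside
  → clear
Obstacle 2 [(0,19) (2,15) (11,15) (11,24) (1,20)]:
  edge (0,19)–(2,15): clear
  edge (2,15)–(11,15): clear
  edge (11,15)–(11,24): clear
  edge (11,24)–(1,20): clear
  edge (1,20)–(0,19): clear
  midpoint (15,15) outside
  → clear
Obstacle 3 [(0,6) (8,0) (6,10)]:
  edge (0,6)–(8,0): clear
  edge (8,0)–(6,10): clear
  edge (6,10)–(0,6): clear
  midpoint (15,15) outside
  → clear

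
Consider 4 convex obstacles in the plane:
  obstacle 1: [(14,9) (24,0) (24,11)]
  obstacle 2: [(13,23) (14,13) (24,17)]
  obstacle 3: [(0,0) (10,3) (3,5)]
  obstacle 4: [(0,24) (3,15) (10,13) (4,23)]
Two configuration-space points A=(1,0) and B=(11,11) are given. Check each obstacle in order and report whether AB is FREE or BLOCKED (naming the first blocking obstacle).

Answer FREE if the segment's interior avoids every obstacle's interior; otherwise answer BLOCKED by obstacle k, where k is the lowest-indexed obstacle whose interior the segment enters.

Obstacle 1 [(14,9) (24,0) (24,11)]:
  edge (14,9)–(24,0): clear
  edge (24,0)–(24,11): clear
  edge (24,11)–(14,9): clear
  midpoint (6,11/2) outside
  → clear
Obstacle 2 [(13,23) (14,13) (24,17)]:
  edge (13,23)–(14,13): clear
  edge (14,13)–(24,17): clear
  edge (24,17)–(13,23): clear
  midpoint (6,11/2) outside
  → clear
Obstacle 3 [(0,0) (10,3) (3,5)]:
  edge (0,0)–(10,3): crosses AB
  edge (10,3)–(3,5): crosses AB
  edge (3,5)–(0,0): clear
  → BLOCKED
Obstacle 4 [(0,24) (3,15) (10,13) (4,23)]:
  edge (0,24)–(3,15): clear
  edge (3,15)–(10,13): clear
  edge (10,13)–(4,23): clear
  edge (4,23)–(0,24): clear
  midpoint (6,11/2) outside
  → clear

BLOCKED by obstacle 3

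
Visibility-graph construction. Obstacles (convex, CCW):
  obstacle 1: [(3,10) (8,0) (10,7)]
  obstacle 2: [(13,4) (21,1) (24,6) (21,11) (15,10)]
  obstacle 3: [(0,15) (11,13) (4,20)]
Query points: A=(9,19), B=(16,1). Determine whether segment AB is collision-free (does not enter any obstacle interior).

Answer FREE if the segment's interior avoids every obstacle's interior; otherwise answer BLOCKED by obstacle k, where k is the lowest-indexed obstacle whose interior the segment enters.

Obstacle 1 [(3,10) (8,0) (10,7)]:
  edge (3,10)–(8,0): clear
  edge (8,0)–(10,7): clear
  edge (10,7)–(3,10): clear
  midpoint (25/2,10) outside
  → clear
Obstacle 2 [(13,4) (21,1) (24,6) (21,11) (15,10)]:
  edge (13,4)–(21,1): crosses AB
  edge (21,1)–(24,6): clear
  edge (24,6)–(21,11): clear
  edge (21,11)–(15,10): clear
  edge (15,10)–(13,4): crosses AB
  → BLOCKED
Obstacle 3 [(0,15) (11,13) (4,20)]:
  edge (0,15)–(11,13): clear
  edge (11,13)–(4,20): clear
  edge (4,20)–(0,15): clear
  midpoint (25/2,10) outside
  → clear

BLOCKED by obstacle 2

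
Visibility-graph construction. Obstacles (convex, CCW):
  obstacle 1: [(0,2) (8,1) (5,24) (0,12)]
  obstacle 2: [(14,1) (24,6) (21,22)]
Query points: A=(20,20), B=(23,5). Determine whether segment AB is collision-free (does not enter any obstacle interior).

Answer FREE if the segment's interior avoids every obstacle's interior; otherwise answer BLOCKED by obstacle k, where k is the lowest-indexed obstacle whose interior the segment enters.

BLOCKED by obstacle 2

Obstacle 1 [(0,2) (8,1) (5,24) (0,12)]:
  edge (0,2)–(8,1): clear
  edge (8,1)–(5,24): clear
  edge (5,24)–(0,12): clear
  edge (0,12)–(0,2): clear
  midpoint (43/2,25/2) outside
  → clear
Obstacle 2 [(14,1) (24,6) (21,22)]:
  edge (14,1)–(24,6): crosses AB
  edge (24,6)–(21,22): clear
  edge (21,22)–(14,1): crosses AB
  → BLOCKED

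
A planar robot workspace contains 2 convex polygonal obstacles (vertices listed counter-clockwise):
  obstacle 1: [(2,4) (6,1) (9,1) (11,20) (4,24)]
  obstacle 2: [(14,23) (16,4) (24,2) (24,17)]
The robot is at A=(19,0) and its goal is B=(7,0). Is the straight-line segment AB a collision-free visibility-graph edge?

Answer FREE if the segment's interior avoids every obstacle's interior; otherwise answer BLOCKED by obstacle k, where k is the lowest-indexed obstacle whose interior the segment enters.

Obstacle 1 [(2,4) (6,1) (9,1) (11,20) (4,24)]:
  edge (2,4)–(6,1): clear
  edge (6,1)–(9,1): clear
  edge (9,1)–(11,20): clear
  edge (11,20)–(4,24): clear
  edge (4,24)–(2,4): clear
  midpoint (13,0) outside
  → clear
Obstacle 2 [(14,23) (16,4) (24,2) (24,17)]:
  edge (14,23)–(16,4): clear
  edge (16,4)–(24,2): clear
  edge (24,2)–(24,17): clear
  edge (24,17)–(14,23): clear
  midpoint (13,0) outside
  → clear

FREE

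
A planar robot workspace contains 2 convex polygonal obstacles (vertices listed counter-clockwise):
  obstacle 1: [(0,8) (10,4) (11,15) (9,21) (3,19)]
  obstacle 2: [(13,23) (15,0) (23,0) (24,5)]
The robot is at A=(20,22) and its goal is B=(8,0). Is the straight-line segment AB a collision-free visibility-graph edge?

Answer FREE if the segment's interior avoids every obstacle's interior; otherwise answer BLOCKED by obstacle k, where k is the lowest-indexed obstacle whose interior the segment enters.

BLOCKED by obstacle 2

Obstacle 1 [(0,8) (10,4) (11,15) (9,21) (3,19)]:
  edge (0,8)–(10,4): clear
  edge (10,4)–(11,15): clear
  edge (11,15)–(9,21): clear
  edge (9,21)–(3,19): clear
  edge (3,19)–(0,8): clear
  midpoint (14,11) outside
  → clear
Obstacle 2 [(13,23) (15,0) (23,0) (24,5)]:
  edge (13,23)–(15,0): crosses AB
  edge (15,0)–(23,0): clear
  edge (23,0)–(24,5): clear
  edge (24,5)–(13,23): crosses AB
  → BLOCKED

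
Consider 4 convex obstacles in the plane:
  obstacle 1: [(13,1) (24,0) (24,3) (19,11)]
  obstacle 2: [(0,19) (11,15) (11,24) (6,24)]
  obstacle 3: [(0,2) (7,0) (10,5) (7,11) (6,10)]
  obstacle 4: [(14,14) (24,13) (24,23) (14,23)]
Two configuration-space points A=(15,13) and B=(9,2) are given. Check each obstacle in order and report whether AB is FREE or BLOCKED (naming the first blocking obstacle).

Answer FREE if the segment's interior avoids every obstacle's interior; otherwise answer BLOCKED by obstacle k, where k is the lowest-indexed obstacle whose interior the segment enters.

FREE

Obstacle 1 [(13,1) (24,0) (24,3) (19,11)]:
  edge (13,1)–(24,0): clear
  edge (24,0)–(24,3): clear
  edge (24,3)–(19,11): clear
  edge (19,11)–(13,1): clear
  midpoint (12,15/2) outside
  → clear
Obstacle 2 [(0,19) (11,15) (11,24) (6,24)]:
  edge (0,19)–(11,15): clear
  edge (11,15)–(11,24): clear
  edge (11,24)–(6,24): clear
  edge (6,24)–(0,19): clear
  midpoint (12,15/2) outside
  → clear
Obstacle 3 [(0,2) (7,0) (10,5) (7,11) (6,10)]:
  edge (0,2)–(7,0): clear
  edge (7,0)–(10,5): clear
  edge (10,5)–(7,11): clear
  edge (7,11)–(6,10): clear
  edge (6,10)–(0,2): clear
  midpoint (12,15/2) outside
  → clear
Obstacle 4 [(14,14) (24,13) (24,23) (14,23)]:
  edge (14,14)–(24,13): clear
  edge (24,13)–(24,23): clear
  edge (24,23)–(14,23): clear
  edge (14,23)–(14,14): clear
  midpoint (12,15/2) outside
  → clear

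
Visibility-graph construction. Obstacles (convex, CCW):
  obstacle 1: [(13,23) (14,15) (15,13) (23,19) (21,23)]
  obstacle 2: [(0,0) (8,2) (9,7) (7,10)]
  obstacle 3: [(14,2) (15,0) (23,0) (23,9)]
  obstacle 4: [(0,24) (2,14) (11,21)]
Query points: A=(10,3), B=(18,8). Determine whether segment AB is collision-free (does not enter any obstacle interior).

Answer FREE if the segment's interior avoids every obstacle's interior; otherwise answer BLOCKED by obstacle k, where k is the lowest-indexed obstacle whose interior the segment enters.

FREE

Obstacle 1 [(13,23) (14,15) (15,13) (23,19) (21,23)]:
  edge (13,23)–(14,15): clear
  edge (14,15)–(15,13): clear
  edge (15,13)–(23,19): clear
  edge (23,19)–(21,23): clear
  edge (21,23)–(13,23): clear
  midpoint (14,11/2) outside
  → clear
Obstacle 2 [(0,0) (8,2) (9,7) (7,10)]:
  edge (0,0)–(8,2): clear
  edge (8,2)–(9,7): clear
  edge (9,7)–(7,10): clear
  edge (7,10)–(0,0): clear
  midpoint (14,11/2) outside
  → clear
Obstacle 3 [(14,2) (15,0) (23,0) (23,9)]:
  edge (14,2)–(15,0): clear
  edge (15,0)–(23,0): clear
  edge (23,0)–(23,9): clear
  edge (23,9)–(14,2): clear
  midpoint (14,11/2) outside
  → clear
Obstacle 4 [(0,24) (2,14) (11,21)]:
  edge (0,24)–(2,14): clear
  edge (2,14)–(11,21): clear
  edge (11,21)–(0,24): clear
  midpoint (14,11/2) outside
  → clear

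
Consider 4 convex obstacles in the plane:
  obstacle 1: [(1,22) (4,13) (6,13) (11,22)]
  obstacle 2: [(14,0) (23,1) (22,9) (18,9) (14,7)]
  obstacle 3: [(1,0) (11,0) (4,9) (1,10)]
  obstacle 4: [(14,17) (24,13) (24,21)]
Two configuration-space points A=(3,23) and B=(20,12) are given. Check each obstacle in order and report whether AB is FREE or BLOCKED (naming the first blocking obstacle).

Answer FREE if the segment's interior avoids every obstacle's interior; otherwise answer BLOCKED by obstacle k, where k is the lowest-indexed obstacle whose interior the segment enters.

BLOCKED by obstacle 1

Obstacle 1 [(1,22) (4,13) (6,13) (11,22)]:
  edge (1,22)–(4,13): clear
  edge (4,13)–(6,13): clear
  edge (6,13)–(11,22): crosses AB
  edge (11,22)–(1,22): crosses AB
  → BLOCKED
Obstacle 2 [(14,0) (23,1) (22,9) (18,9) (14,7)]:
  edge (14,0)–(23,1): clear
  edge (23,1)–(22,9): clear
  edge (22,9)–(18,9): clear
  edge (18,9)–(14,7): clear
  edge (14,7)–(14,0): clear
  midpoint (23/2,35/2) outside
  → clear
Obstacle 3 [(1,0) (11,0) (4,9) (1,10)]:
  edge (1,0)–(11,0): clear
  edge (11,0)–(4,9): clear
  edge (4,9)–(1,10): clear
  edge (1,10)–(1,0): clear
  midpoint (23/2,35/2) outside
  → clear
Obstacle 4 [(14,17) (24,13) (24,21)]:
  edge (14,17)–(24,13): clear
  edge (24,13)–(24,21): clear
  edge (24,21)–(14,17): clear
  midpoint (23/2,35/2) outside
  → clear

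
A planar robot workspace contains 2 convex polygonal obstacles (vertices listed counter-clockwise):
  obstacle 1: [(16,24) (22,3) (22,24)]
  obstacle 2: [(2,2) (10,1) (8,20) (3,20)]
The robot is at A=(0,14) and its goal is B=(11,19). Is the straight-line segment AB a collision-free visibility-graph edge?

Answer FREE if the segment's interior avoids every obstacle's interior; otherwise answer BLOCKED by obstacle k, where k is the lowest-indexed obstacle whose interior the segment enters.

BLOCKED by obstacle 2

Obstacle 1 [(16,24) (22,3) (22,24)]:
  edge (16,24)–(22,3): clear
  edge (22,3)–(22,24): clear
  edge (22,24)–(16,24): clear
  midpoint (11/2,33/2) outside
  → clear
Obstacle 2 [(2,2) (10,1) (8,20) (3,20)]:
  edge (2,2)–(10,1): clear
  edge (10,1)–(8,20): crosses AB
  edge (8,20)–(3,20): clear
  edge (3,20)–(2,2): crosses AB
  → BLOCKED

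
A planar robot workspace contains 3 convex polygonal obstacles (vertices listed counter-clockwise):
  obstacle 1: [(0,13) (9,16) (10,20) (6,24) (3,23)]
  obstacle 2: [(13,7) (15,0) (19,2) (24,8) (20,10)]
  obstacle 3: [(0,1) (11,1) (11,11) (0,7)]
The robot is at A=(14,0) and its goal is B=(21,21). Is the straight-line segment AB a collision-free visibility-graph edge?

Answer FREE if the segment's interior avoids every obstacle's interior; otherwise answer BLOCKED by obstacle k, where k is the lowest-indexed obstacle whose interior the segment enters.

BLOCKED by obstacle 2

Obstacle 1 [(0,13) (9,16) (10,20) (6,24) (3,23)]:
  edge (0,13)–(9,16): clear
  edge (9,16)–(10,20): clear
  edge (10,20)–(6,24): clear
  edge (6,24)–(3,23): clear
  edge (3,23)–(0,13): clear
  midpoint (35/2,21/2) outside
  → clear
Obstacle 2 [(13,7) (15,0) (19,2) (24,8) (20,10)]:
  edge (13,7)–(15,0): crosses AB
  edge (15,0)–(19,2): clear
  edge (19,2)–(24,8): clear
  edge (24,8)–(20,10): clear
  edge (20,10)–(13,7): crosses AB
  → BLOCKED
Obstacle 3 [(0,1) (11,1) (11,11) (0,7)]:
  edge (0,1)–(11,1): clear
  edge (11,1)–(11,11): clear
  edge (11,11)–(0,7): clear
  edge (0,7)–(0,1): clear
  midpoint (35/2,21/2) outside
  → clear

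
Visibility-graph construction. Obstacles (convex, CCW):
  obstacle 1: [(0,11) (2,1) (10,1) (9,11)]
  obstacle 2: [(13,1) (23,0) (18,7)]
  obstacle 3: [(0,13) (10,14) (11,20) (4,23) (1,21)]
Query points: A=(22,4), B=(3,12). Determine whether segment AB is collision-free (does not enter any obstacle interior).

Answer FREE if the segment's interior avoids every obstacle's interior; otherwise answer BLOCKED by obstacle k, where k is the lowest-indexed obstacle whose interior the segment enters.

Obstacle 1 [(0,11) (2,1) (10,1) (9,11)]:
  edge (0,11)–(2,1): clear
  edge (2,1)–(10,1): clear
  edge (10,1)–(9,11): crosses AB
  edge (9,11)–(0,11): crosses AB
  → BLOCKED
Obstacle 2 [(13,1) (23,0) (18,7)]:
  edge (13,1)–(23,0): clear
  edge (23,0)–(18,7): crosses AB
  edge (18,7)–(13,1): crosses AB
  → BLOCKED
Obstacle 3 [(0,13) (10,14) (11,20) (4,23) (1,21)]:
  edge (0,13)–(10,14): clear
  edge (10,14)–(11,20): clear
  edge (11,20)–(4,23): clear
  edge (4,23)–(1,21): clear
  edge (1,21)–(0,13): clear
  midpoint (25/2,8) outside
  → clear

BLOCKED by obstacle 1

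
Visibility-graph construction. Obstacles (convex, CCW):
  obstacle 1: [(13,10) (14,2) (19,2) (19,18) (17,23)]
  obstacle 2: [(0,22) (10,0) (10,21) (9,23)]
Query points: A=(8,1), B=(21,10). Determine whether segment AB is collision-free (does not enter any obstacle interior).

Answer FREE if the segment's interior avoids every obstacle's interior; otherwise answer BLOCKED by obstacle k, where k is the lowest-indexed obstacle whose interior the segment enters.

Obstacle 1 [(13,10) (14,2) (19,2) (19,18) (17,23)]:
  edge (13,10)–(14,2): crosses AB
  edge (14,2)–(19,2): clear
  edge (19,2)–(19,18): crosses AB
  edge (19,18)–(17,23): clear
  edge (17,23)–(13,10): clear
  → BLOCKED
Obstacle 2 [(0,22) (10,0) (10,21) (9,23)]:
  edge (0,22)–(10,0): crosses AB
  edge (10,0)–(10,21): crosses AB
  edge (10,21)–(9,23): clear
  edge (9,23)–(0,22): clear
  → BLOCKED

BLOCKED by obstacle 1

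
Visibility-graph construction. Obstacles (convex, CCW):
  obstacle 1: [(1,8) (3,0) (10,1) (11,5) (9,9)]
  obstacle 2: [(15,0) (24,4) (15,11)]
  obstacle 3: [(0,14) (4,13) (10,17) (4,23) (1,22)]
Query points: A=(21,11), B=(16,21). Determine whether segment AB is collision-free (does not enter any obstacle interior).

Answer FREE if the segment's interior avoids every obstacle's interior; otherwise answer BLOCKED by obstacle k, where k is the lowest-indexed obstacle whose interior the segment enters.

Obstacle 1 [(1,8) (3,0) (10,1) (11,5) (9,9)]:
  edge (1,8)–(3,0): clear
  edge (3,0)–(10,1): clear
  edge (10,1)–(11,5): clear
  edge (11,5)–(9,9): clear
  edge (9,9)–(1,8): clear
  midpoint (37/2,16) outside
  → clear
Obstacle 2 [(15,0) (24,4) (15,11)]:
  edge (15,0)–(24,4): clear
  edge (24,4)–(15,11): clear
  edge (15,11)–(15,0): clear
  midpoint (37/2,16) outside
  → clear
Obstacle 3 [(0,14) (4,13) (10,17) (4,23) (1,22)]:
  edge (0,14)–(4,13): clear
  edge (4,13)–(10,17): clear
  edge (10,17)–(4,23): clear
  edge (4,23)–(1,22): clear
  edge (1,22)–(0,14): clear
  midpoint (37/2,16) outside
  → clear

FREE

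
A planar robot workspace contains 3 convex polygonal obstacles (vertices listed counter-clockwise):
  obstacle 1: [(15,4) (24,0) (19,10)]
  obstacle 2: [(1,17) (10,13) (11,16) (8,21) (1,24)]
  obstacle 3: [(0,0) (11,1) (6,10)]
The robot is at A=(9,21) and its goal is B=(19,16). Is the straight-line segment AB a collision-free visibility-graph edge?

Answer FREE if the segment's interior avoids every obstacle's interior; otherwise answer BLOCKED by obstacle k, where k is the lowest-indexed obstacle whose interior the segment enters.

Obstacle 1 [(15,4) (24,0) (19,10)]:
  edge (15,4)–(24,0): clear
  edge (24,0)–(19,10): clear
  edge (19,10)–(15,4): clear
  midpoint (14,37/2) outside
  → clear
Obstacle 2 [(1,17) (10,13) (11,16) (8,21) (1,24)]:
  edge (1,17)–(10,13): clear
  edge (10,13)–(11,16): clear
  edge (11,16)–(8,21): clear
  edge (8,21)–(1,24): clear
  edge (1,24)–(1,17): clear
  midpoint (14,37/2) outside
  → clear
Obstacle 3 [(0,0) (11,1) (6,10)]:
  edge (0,0)–(11,1): clear
  edge (11,1)–(6,10): clear
  edge (6,10)–(0,0): clear
  midpoint (14,37/2) outside
  → clear

FREE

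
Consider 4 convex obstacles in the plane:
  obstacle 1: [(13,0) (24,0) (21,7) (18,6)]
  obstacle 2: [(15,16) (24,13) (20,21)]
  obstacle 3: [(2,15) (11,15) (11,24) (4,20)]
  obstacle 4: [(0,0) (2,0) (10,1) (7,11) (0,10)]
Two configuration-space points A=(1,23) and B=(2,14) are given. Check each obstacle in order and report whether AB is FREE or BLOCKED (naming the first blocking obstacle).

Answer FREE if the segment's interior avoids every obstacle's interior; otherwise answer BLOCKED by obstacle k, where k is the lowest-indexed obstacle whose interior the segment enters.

Obstacle 1 [(13,0) (24,0) (21,7) (18,6)]:
  edge (13,0)–(24,0): clear
  edge (24,0)–(21,7): clear
  edge (21,7)–(18,6): clear
  edge (18,6)–(13,0): clear
  midpoint (3/2,37/2) outside
  → clear
Obstacle 2 [(15,16) (24,13) (20,21)]:
  edge (15,16)–(24,13): clear
  edge (24,13)–(20,21): clear
  edge (20,21)–(15,16): clear
  midpoint (3/2,37/2) outside
  → clear
Obstacle 3 [(2,15) (11,15) (11,24) (4,20)]:
  edge (2,15)–(11,15): clear
  edge (11,15)–(11,24): clear
  edge (11,24)–(4,20): clear
  edge (4,20)–(2,15): clear
  midpoint (3/2,37/2) outside
  → clear
Obstacle 4 [(0,0) (2,0) (10,1) (7,11) (0,10)]:
  edge (0,0)–(2,0): clear
  edge (2,0)–(10,1): clear
  edge (10,1)–(7,11): clear
  edge (7,11)–(0,10): clear
  edge (0,10)–(0,0): clear
  midpoint (3/2,37/2) outside
  → clear

FREE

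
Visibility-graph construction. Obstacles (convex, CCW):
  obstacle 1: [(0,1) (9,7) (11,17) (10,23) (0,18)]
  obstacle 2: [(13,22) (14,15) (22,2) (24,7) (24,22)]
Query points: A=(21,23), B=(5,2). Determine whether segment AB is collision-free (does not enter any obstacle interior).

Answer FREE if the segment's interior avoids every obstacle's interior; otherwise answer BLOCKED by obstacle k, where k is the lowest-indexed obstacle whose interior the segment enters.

BLOCKED by obstacle 1

Obstacle 1 [(0,1) (9,7) (11,17) (10,23) (0,18)]:
  edge (0,1)–(9,7): crosses AB
  edge (9,7)–(11,17): crosses AB
  edge (11,17)–(10,23): clear
  edge (10,23)–(0,18): clear
  edge (0,18)–(0,1): clear
  → BLOCKED
Obstacle 2 [(13,22) (14,15) (22,2) (24,7) (24,22)]:
  edge (13,22)–(14,15): clear
  edge (14,15)–(22,2): crosses AB
  edge (22,2)–(24,7): clear
  edge (24,7)–(24,22): clear
  edge (24,22)–(13,22): crosses AB
  → BLOCKED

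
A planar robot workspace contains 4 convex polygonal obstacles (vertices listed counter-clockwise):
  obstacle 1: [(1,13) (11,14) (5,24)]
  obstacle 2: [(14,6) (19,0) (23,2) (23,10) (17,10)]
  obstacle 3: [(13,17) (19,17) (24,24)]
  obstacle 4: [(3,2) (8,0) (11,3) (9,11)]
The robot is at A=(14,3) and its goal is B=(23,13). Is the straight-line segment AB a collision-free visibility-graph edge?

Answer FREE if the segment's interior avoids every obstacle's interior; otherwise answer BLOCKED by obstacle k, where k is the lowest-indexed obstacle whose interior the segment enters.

Obstacle 1 [(1,13) (11,14) (5,24)]:
  edge (1,13)–(11,14): clear
  edge (11,14)–(5,24): clear
  edge (5,24)–(1,13): clear
  midpoint (37/2,8) outside
  → clear
Obstacle 2 [(14,6) (19,0) (23,2) (23,10) (17,10)]:
  edge (14,6)–(19,0): crosses AB
  edge (19,0)–(23,2): clear
  edge (23,2)–(23,10): clear
  edge (23,10)–(17,10): crosses AB
  edge (17,10)–(14,6): clear
  → BLOCKED
Obstacle 3 [(13,17) (19,17) (24,24)]:
  edge (13,17)–(19,17): clear
  edge (19,17)–(24,24): clear
  edge (24,24)–(13,17): clear
  midpoint (37/2,8) outside
  → clear
Obstacle 4 [(3,2) (8,0) (11,3) (9,11)]:
  edge (3,2)–(8,0): clear
  edge (8,0)–(11,3): clear
  edge (11,3)–(9,11): clear
  edge (9,11)–(3,2): clear
  midpoint (37/2,8) outside
  → clear

BLOCKED by obstacle 2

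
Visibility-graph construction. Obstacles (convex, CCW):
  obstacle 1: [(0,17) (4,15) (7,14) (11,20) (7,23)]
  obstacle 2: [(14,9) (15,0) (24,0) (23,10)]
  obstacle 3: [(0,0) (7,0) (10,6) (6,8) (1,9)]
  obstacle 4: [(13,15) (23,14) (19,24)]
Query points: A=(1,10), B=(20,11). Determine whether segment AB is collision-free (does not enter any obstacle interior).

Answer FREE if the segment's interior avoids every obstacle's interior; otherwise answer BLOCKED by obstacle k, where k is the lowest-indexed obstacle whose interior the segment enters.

FREE

Obstacle 1 [(0,17) (4,15) (7,14) (11,20) (7,23)]:
  edge (0,17)–(4,15): clear
  edge (4,15)–(7,14): clear
  edge (7,14)–(11,20): clear
  edge (11,20)–(7,23): clear
  edge (7,23)–(0,17): clear
  midpoint (21/2,21/2) outside
  → clear
Obstacle 2 [(14,9) (15,0) (24,0) (23,10)]:
  edge (14,9)–(15,0): clear
  edge (15,0)–(24,0): clear
  edge (24,0)–(23,10): clear
  edge (23,10)–(14,9): clear
  midpoint (21/2,21/2) outside
  → clear
Obstacle 3 [(0,0) (7,0) (10,6) (6,8) (1,9)]:
  edge (0,0)–(7,0): clear
  edge (7,0)–(10,6): clear
  edge (10,6)–(6,8): clear
  edge (6,8)–(1,9): clear
  edge (1,9)–(0,0): clear
  midpoint (21/2,21/2) outside
  → clear
Obstacle 4 [(13,15) (23,14) (19,24)]:
  edge (13,15)–(23,14): clear
  edge (23,14)–(19,24): clear
  edge (19,24)–(13,15): clear
  midpoint (21/2,21/2) outside
  → clear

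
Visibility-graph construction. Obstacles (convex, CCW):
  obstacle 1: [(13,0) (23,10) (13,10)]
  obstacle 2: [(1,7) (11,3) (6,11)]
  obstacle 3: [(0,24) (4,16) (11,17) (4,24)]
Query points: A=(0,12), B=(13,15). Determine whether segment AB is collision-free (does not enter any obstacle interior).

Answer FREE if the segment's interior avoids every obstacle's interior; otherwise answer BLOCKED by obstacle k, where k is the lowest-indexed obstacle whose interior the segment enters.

Obstacle 1 [(13,0) (23,10) (13,10)]:
  edge (13,0)–(23,10): clear
  edge (23,10)–(13,10): clear
  edge (13,10)–(13,0): clear
  midpoint (13/2,27/2) outside
  → clear
Obstacle 2 [(1,7) (11,3) (6,11)]:
  edge (1,7)–(11,3): clear
  edge (11,3)–(6,11): clear
  edge (6,11)–(1,7): clear
  midpoint (13/2,27/2) outside
  → clear
Obstacle 3 [(0,24) (4,16) (11,17) (4,24)]:
  edge (0,24)–(4,16): clear
  edge (4,16)–(11,17): clear
  edge (11,17)–(4,24): clear
  edge (4,24)–(0,24): clear
  midpoint (13/2,27/2) outside
  → clear

FREE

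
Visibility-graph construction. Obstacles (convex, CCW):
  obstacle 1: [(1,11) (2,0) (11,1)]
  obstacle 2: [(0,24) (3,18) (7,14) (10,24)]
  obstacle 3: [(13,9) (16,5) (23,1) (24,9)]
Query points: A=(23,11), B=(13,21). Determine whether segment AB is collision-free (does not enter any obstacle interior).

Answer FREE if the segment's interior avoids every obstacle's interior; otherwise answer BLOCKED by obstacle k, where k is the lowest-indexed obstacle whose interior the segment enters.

Obstacle 1 [(1,11) (2,0) (11,1)]:
  edge (1,11)–(2,0): clear
  edge (2,0)–(11,1): clear
  edge (11,1)–(1,11): clear
  midpoint (18,16) outside
  → clear
Obstacle 2 [(0,24) (3,18) (7,14) (10,24)]:
  edge (0,24)–(3,18): clear
  edge (3,18)–(7,14): clear
  edge (7,14)–(10,24): clear
  edge (10,24)–(0,24): clear
  midpoint (18,16) outside
  → clear
Obstacle 3 [(13,9) (16,5) (23,1) (24,9)]:
  edge (13,9)–(16,5): clear
  edge (16,5)–(23,1): clear
  edge (23,1)–(24,9): clear
  edge (24,9)–(13,9): clear
  midpoint (18,16) outside
  → clear

FREE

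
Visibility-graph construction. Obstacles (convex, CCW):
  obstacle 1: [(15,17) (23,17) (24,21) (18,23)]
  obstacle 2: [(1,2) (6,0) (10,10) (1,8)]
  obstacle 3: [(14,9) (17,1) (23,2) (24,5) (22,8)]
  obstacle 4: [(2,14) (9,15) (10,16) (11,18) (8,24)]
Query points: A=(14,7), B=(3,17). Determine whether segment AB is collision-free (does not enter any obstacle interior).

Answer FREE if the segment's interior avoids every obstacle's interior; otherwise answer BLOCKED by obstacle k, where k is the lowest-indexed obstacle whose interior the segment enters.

Obstacle 1 [(15,17) (23,17) (24,21) (18,23)]:
  edge (15,17)–(23,17): clear
  edge (23,17)–(24,21): clear
  edge (24,21)–(18,23): clear
  edge (18,23)–(15,17): clear
  midpoint (17/2,12) outside
  → clear
Obstacle 2 [(1,2) (6,0) (10,10) (1,8)]:
  edge (1,2)–(6,0): clear
  edge (6,0)–(10,10): clear
  edge (10,10)–(1,8): clear
  edge (1,8)–(1,2): clear
  midpoint (17/2,12) outside
  → clear
Obstacle 3 [(14,9) (17,1) (23,2) (24,5) (22,8)]:
  edge (14,9)–(17,1): clear
  edge (17,1)–(23,2): clear
  edge (23,2)–(24,5): clear
  edge (24,5)–(22,8): clear
  edge (22,8)–(14,9): clear
  midpoint (17/2,12) outside
  → clear
Obstacle 4 [(2,14) (9,15) (10,16) (11,18) (8,24)]:
  edge (2,14)–(9,15): crosses AB
  edge (9,15)–(10,16): clear
  edge (10,16)–(11,18): clear
  edge (11,18)–(8,24): clear
  edge (8,24)–(2,14): crosses AB
  → BLOCKED

BLOCKED by obstacle 4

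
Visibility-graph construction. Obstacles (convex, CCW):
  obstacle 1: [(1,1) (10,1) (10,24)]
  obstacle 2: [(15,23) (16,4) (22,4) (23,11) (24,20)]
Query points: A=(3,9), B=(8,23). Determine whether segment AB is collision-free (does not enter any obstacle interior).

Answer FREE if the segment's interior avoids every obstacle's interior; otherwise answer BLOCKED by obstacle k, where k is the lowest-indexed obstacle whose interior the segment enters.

Obstacle 1 [(1,1) (10,1) (10,24)]:
  edge (1,1)–(10,1): clear
  edge (10,1)–(10,24): clear
  edge (10,24)–(1,1): clear
  midpoint (11/2,16) outside
  → clear
Obstacle 2 [(15,23) (16,4) (22,4) (23,11) (24,20)]:
  edge (15,23)–(16,4): clear
  edge (16,4)–(22,4): clear
  edge (22,4)–(23,11): clear
  edge (23,11)–(24,20): clear
  edge (24,20)–(15,23): clear
  midpoint (11/2,16) outside
  → clear

FREE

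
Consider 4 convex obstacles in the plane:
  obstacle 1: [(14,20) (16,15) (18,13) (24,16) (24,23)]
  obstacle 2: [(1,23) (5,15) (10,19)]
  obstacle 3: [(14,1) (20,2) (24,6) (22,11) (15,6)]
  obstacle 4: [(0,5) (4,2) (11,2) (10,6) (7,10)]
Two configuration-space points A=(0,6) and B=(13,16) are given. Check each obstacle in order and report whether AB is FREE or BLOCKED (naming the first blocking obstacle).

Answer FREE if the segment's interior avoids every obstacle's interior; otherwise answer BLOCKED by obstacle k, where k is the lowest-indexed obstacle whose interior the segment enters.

Obstacle 1 [(14,20) (16,15) (18,13) (24,16) (24,23)]:
  edge (14,20)–(16,15): clear
  edge (16,15)–(18,13): clear
  edge (18,13)–(24,16): clear
  edge (24,16)–(24,23): clear
  edge (24,23)–(14,20): clear
  midpoint (13/2,11) outside
  → clear
Obstacle 2 [(1,23) (5,15) (10,19)]:
  edge (1,23)–(5,15): clear
  edge (5,15)–(10,19): clear
  edge (10,19)–(1,23): clear
  midpoint (13/2,11) outside
  → clear
Obstacle 3 [(14,1) (20,2) (24,6) (22,11) (15,6)]:
  edge (14,1)–(20,2): clear
  edge (20,2)–(24,6): clear
  edge (24,6)–(22,11): clear
  edge (22,11)–(15,6): clear
  edge (15,6)–(14,1): clear
  midpoint (13/2,11) outside
  → clear
Obstacle 4 [(0,5) (4,2) (11,2) (10,6) (7,10)]:
  edge (0,5)–(4,2): clear
  edge (4,2)–(11,2): clear
  edge (11,2)–(10,6): clear
  edge (10,6)–(7,10): clear
  edge (7,10)–(0,5): clear
  midpoint (13/2,11) outside
  → clear

FREE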